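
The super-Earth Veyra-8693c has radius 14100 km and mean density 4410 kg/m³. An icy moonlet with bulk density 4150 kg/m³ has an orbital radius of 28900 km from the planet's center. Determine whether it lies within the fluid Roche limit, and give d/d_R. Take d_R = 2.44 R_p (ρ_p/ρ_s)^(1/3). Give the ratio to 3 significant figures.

inside; d/d_R ≈ 0.823

d_R = 2.44 × (14100 km) × (4410/4150)^(1/3) = 35110 km
d/d_R = (28900) / (35110) = 0.823
Since d/d_R < 1, the body is inside the Roche limit.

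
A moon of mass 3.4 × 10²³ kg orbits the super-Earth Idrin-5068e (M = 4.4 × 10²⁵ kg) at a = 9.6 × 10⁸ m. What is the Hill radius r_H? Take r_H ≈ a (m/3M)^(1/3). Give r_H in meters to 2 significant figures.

r_H ≈ a (m/3M)^(1/3)
    = (9.6 × 10⁸) × (3.4 × 10²³ / (3 × 4.4 × 10²⁵))^(1/3)
    = 1.3 × 10⁸ m

1.3 × 10⁸ m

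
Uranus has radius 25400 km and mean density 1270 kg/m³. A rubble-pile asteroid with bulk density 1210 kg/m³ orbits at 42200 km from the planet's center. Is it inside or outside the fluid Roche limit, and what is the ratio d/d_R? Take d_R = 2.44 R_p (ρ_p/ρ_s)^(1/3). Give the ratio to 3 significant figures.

inside; d/d_R ≈ 0.670

d_R = 2.44 × (25400 km) × (1270/1210)^(1/3) = 62980 km
d/d_R = (42200) / (62980) = 0.670
Since d/d_R < 1, the body is inside the Roche limit.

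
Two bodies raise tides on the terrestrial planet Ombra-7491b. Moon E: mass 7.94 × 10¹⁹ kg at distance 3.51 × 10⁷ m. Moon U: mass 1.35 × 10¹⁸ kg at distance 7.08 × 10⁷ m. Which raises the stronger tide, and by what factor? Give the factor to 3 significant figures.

Tidal stretch scales as M/d³; compute that for each body.
Moon E: (7.94 × 10¹⁹) / (3.51 × 10⁷)³ = 1.836 × 10⁻³
Moon U: (1.35 × 10¹⁸) / (7.08 × 10⁷)³ = 3.804 × 10⁻⁶
Ratio (larger/smaller) = 483

Moon E, by a factor of ≈ 483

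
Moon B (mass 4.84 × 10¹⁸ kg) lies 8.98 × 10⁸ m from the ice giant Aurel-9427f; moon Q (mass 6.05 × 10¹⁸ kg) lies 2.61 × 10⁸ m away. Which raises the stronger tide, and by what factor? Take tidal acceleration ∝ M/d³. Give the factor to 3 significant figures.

Moon Q, by a factor of ≈ 50.9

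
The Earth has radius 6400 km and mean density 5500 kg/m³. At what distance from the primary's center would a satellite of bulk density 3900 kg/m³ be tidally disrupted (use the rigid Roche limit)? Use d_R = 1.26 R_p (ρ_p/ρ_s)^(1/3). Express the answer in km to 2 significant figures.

d_R = 1.26 × 6400 km × (5500/3900)^(1/3)
    = 9000 km

9000 km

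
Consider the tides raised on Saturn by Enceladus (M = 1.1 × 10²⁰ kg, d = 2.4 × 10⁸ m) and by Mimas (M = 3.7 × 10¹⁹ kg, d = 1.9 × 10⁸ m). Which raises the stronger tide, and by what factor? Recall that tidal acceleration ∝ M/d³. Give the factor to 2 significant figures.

Enceladus, by a factor of ≈ 1.5

Compare M/d³ for the two perturbers:
Enceladus: (1.1 × 10²⁰) / (2.4 × 10⁸)³ = 7.957 × 10⁻⁶
Mimas: (3.7 × 10¹⁹) / (1.9 × 10⁸)³ = 5.394 × 10⁻⁶
Ratio (larger/smaller) = 1.5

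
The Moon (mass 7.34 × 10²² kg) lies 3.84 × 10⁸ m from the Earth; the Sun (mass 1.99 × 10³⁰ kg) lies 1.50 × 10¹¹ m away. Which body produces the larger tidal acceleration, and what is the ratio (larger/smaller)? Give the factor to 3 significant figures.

The Moon, by a factor of ≈ 2.20

The tide-raising term goes as M/d³ (the gradient of a 1/d² field).
The Moon: (7.34 × 10²²) / (3.84 × 10⁸)³ = 1.296 × 10⁻³
The Sun: (1.99 × 10³⁰) / (1.50 × 10¹¹)³ = 5.896 × 10⁻⁴
Ratio (larger/smaller) = 2.20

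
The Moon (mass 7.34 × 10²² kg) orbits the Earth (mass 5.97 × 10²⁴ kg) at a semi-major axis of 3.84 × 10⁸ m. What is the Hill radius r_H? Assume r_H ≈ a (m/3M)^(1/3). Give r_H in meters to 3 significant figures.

r_H ≈ a (m/3M)^(1/3)
    = (3.84 × 10⁸) × (7.34 × 10²² / (3 × 5.97 × 10²⁴))^(1/3)
    = 6.15 × 10⁷ m

6.15 × 10⁷ m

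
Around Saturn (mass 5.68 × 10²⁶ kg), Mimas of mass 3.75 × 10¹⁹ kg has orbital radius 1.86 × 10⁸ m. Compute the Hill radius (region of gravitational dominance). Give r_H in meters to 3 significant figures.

5.21 × 10⁵ m

r_H ≈ a (m/3M)^(1/3)
    = (1.86 × 10⁸) × (3.75 × 10¹⁹ / (3 × 5.68 × 10²⁶))^(1/3)
    = 5.21 × 10⁵ m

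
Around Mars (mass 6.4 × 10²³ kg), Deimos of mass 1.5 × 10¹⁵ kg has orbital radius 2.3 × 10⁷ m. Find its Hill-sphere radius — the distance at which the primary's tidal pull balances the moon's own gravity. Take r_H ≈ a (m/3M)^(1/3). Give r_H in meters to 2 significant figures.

2.1 × 10⁴ m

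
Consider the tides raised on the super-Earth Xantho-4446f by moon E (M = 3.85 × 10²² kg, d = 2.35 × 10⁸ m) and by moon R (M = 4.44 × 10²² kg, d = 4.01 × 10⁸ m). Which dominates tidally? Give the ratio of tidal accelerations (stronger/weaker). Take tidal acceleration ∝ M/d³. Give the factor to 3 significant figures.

Moon E, by a factor of ≈ 4.31

The tide-raising term goes as M/d³ (the gradient of a 1/d² field).
Moon E: (3.85 × 10²²) / (2.35 × 10⁸)³ = 2.967 × 10⁻³
Moon R: (4.44 × 10²²) / (4.01 × 10⁸)³ = 6.886 × 10⁻⁴
Ratio (larger/smaller) = 4.31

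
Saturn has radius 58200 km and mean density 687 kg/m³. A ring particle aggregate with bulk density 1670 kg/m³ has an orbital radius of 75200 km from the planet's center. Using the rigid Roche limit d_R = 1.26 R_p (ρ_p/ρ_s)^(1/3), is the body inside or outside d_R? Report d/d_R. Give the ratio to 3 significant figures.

outside; d/d_R ≈ 1.38

d_R = 1.26 × (58200 km) × (687/1670)^(1/3) = 54540 km
d/d_R = (75200) / (54540) = 1.38
Since d/d_R > 1, the body is outside the Roche limit.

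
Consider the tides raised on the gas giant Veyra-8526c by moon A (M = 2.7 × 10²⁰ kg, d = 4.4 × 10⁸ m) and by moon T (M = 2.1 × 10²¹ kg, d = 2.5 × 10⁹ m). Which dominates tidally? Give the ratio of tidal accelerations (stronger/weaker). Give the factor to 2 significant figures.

Tidal stretch scales as M/d³; compute that for each body.
Moon A: (2.7 × 10²⁰) / (4.4 × 10⁸)³ = 3.170 × 10⁻⁶
Moon T: (2.1 × 10²¹) / (2.5 × 10⁹)³ = 1.344 × 10⁻⁷
Ratio (larger/smaller) = 24

Moon A, by a factor of ≈ 24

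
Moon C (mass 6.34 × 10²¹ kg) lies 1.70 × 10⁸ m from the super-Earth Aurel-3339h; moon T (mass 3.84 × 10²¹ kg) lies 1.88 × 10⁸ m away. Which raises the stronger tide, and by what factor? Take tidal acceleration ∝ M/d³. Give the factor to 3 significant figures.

Compare M/d³ for the two perturbers:
Moon C: (6.34 × 10²¹) / (1.70 × 10⁸)³ = 1.290 × 10⁻³
Moon T: (3.84 × 10²¹) / (1.88 × 10⁸)³ = 5.779 × 10⁻⁴
Ratio (larger/smaller) = 2.23

Moon C, by a factor of ≈ 2.23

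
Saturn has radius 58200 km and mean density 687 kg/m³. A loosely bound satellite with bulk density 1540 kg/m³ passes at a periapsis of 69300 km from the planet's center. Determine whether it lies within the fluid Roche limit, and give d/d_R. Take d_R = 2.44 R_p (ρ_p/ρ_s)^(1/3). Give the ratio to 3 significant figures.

inside; d/d_R ≈ 0.639

d_R = 2.44 × (58200 km) × (687/1540)^(1/3) = 1.085 × 10⁵ km
d/d_R = (69300) / (1.085 × 10⁵) = 0.639
Since d/d_R < 1, the body is inside the Roche limit.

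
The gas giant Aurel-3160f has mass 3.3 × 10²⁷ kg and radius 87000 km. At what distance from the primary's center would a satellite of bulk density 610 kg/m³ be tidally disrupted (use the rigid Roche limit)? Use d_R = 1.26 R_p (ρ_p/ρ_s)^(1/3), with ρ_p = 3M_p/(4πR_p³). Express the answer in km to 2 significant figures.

1.4 × 10⁵ km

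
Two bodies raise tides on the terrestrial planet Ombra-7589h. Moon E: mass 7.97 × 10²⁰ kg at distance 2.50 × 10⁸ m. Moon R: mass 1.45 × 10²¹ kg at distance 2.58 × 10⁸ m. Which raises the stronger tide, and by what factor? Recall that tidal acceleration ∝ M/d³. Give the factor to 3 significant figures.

The tide-raising term goes as M/d³ (the gradient of a 1/d² field).
Moon E: (7.97 × 10²⁰) / (2.50 × 10⁸)³ = 5.101 × 10⁻⁵
Moon R: (1.45 × 10²¹) / (2.58 × 10⁸)³ = 8.443 × 10⁻⁵
Ratio (larger/smaller) = 1.66

Moon R, by a factor of ≈ 1.66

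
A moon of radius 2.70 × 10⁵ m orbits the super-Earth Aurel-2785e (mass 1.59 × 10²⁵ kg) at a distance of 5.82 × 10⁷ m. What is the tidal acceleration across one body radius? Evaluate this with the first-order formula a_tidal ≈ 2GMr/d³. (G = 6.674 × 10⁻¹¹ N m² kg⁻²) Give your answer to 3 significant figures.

2.91 × 10⁻³ m/s²

Δa = 2GMr/d³
   = 2 × (6.674 × 10⁻¹¹) × (1.59 × 10²⁵) × (2.70 × 10⁵) / (5.82 × 10⁷)³
   = 2.91 × 10⁻³ m/s²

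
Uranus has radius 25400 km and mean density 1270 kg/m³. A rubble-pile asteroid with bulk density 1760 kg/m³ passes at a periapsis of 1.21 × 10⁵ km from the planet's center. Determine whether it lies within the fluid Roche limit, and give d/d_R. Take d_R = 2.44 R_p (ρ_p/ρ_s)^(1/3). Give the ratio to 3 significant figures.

d_R = 2.44 × (25400 km) × (1270/1760)^(1/3) = 55590 km
d/d_R = (1.21 × 10⁵) / (55590) = 2.18
Since d/d_R > 1, the body is outside the Roche limit.

outside; d/d_R ≈ 2.18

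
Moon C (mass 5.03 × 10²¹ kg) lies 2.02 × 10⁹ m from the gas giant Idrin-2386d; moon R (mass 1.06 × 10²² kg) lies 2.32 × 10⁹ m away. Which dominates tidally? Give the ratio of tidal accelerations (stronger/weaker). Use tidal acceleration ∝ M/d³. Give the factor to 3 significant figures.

Compare M/d³ for the two perturbers:
Moon C: (5.03 × 10²¹) / (2.02 × 10⁹)³ = 6.103 × 10⁻⁷
Moon R: (1.06 × 10²²) / (2.32 × 10⁹)³ = 8.489 × 10⁻⁷
Ratio (larger/smaller) = 1.39

Moon R, by a factor of ≈ 1.39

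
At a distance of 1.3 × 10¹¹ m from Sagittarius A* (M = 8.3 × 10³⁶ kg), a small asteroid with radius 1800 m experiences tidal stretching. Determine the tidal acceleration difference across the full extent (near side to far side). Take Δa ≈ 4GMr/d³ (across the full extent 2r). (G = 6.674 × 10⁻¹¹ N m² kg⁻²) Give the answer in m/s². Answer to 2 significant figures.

1.8 × 10⁻³ m/s²

Differencing GM/(d−r)² and GM/(d+r)² to first order in r/d gives 4GMr/d³.
Δa = 4GMr/d³
   = 4 × (6.674 × 10⁻¹¹) × (8.3 × 10³⁶) × (1800) / (1.3 × 10¹¹)³
   = 1.8 × 10⁻³ m/s²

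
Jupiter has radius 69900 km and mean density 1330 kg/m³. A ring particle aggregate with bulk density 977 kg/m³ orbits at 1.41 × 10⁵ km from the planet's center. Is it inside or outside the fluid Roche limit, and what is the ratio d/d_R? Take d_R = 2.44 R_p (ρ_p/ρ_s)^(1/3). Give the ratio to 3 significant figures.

inside; d/d_R ≈ 0.746

d_R = 2.44 × (69900 km) × (1330/977)^(1/3) = 1.890 × 10⁵ km
d/d_R = (1.41 × 10⁵) / (1.890 × 10⁵) = 0.746
Since d/d_R < 1, the body is inside the Roche limit.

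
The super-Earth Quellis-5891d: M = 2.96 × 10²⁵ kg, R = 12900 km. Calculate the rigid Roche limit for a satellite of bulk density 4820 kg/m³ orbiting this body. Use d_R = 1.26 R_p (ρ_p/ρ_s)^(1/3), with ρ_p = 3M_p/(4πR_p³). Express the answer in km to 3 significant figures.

14300 km

ρ_p = 3M_p/(4πR_p³) = 3 × (2.96 × 10²⁵) / (4π × (1.29 × 10⁷ m)³) = 3290 kg/m³
d_R = 1.26 × 12900 km × (3290/4820)^(1/3)
    = 14300 km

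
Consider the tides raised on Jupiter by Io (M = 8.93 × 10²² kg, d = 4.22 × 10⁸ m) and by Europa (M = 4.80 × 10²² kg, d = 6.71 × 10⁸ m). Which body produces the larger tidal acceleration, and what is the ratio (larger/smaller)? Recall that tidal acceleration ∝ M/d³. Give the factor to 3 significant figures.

The tide-raising term goes as M/d³ (the gradient of a 1/d² field).
Io: (8.93 × 10²²) / (4.22 × 10⁸)³ = 1.188 × 10⁻³
Europa: (4.80 × 10²²) / (6.71 × 10⁸)³ = 1.589 × 10⁻⁴
Ratio (larger/smaller) = 7.48

Io, by a factor of ≈ 7.48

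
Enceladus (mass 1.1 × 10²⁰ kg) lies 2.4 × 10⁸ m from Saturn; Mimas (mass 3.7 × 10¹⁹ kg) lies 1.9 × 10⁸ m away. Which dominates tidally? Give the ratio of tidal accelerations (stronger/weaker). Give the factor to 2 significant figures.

Enceladus, by a factor of ≈ 1.5

The tide-raising term goes as M/d³ (the gradient of a 1/d² field).
Enceladus: (1.1 × 10²⁰) / (2.4 × 10⁸)³ = 7.957 × 10⁻⁶
Mimas: (3.7 × 10¹⁹) / (1.9 × 10⁸)³ = 5.394 × 10⁻⁶
Ratio (larger/smaller) = 1.5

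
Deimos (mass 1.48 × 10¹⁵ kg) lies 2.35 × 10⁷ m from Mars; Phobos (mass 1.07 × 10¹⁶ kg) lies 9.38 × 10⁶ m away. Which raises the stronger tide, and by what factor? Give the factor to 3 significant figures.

Tidal stretch scales as M/d³; compute that for each body.
Deimos: (1.48 × 10¹⁵) / (2.35 × 10⁷)³ = 1.140 × 10⁻⁷
Phobos: (1.07 × 10¹⁶) / (9.38 × 10⁶)³ = 1.297 × 10⁻⁵
Ratio (larger/smaller) = 114

Phobos, by a factor of ≈ 114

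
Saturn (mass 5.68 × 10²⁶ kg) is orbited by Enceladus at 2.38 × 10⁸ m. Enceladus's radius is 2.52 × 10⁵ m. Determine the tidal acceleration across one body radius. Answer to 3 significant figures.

Since r ≪ d, expand the inverse-square field across one radius to get the leading 2GMr/d³ term.
a_tidal = 2GMr/d³
        = 2 × (6.674 × 10⁻¹¹) × (5.68 × 10²⁶) × (2.52 × 10⁵) / (2.38 × 10⁸)³
        = 1.42 × 10⁻³ m/s²

1.42 × 10⁻³ m/s²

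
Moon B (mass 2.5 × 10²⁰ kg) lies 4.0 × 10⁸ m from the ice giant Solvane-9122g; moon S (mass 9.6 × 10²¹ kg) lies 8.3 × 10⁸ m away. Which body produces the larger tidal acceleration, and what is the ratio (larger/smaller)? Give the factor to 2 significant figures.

Tidal acceleration ∝ M/d³, so compare M/d³ for each.
Moon B: (2.5 × 10²⁰) / (4.0 × 10⁸)³ = 3.906 × 10⁻⁶
Moon S: (9.6 × 10²¹) / (8.3 × 10⁸)³ = 1.679 × 10⁻⁵
Ratio (larger/smaller) = 4.3

Moon S, by a factor of ≈ 4.3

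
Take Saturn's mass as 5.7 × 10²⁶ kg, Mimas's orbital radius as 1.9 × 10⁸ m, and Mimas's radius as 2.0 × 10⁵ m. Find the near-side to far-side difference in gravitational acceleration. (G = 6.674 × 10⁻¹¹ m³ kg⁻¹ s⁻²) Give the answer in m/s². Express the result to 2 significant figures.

Δg = 4GMr/d³
   = 4 × (6.674 × 10⁻¹¹) × (5.7 × 10²⁶) × (2.0 × 10⁵) / (1.9 × 10⁸)³
   = 4.4 × 10⁻³ m/s²

4.4 × 10⁻³ m/s²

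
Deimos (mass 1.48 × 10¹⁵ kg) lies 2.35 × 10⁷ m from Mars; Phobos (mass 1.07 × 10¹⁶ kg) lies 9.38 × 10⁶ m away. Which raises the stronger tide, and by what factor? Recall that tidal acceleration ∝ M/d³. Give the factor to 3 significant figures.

Phobos, by a factor of ≈ 114

The tide-raising term goes as M/d³ (the gradient of a 1/d² field).
Deimos: (1.48 × 10¹⁵) / (2.35 × 10⁷)³ = 1.140 × 10⁻⁷
Phobos: (1.07 × 10¹⁶) / (9.38 × 10⁶)³ = 1.297 × 10⁻⁵
Ratio (larger/smaller) = 114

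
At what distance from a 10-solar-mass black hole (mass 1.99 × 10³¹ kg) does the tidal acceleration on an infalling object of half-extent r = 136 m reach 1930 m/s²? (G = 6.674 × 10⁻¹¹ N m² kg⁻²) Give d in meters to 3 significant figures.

2GMr/d³ = a_tidal  ⇒  d = (2GMr / a_tidal)^(1/3)
d = (2 × 6.674×10⁻¹¹ × (1.99 × 10³¹) × (136) / (1930))^(1/3)
  = 5.72 × 10⁶ m

5.72 × 10⁶ m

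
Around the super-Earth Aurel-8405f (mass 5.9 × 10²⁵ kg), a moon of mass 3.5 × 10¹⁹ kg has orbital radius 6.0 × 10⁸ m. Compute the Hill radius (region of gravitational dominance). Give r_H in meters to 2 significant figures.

r_H ≈ a (m/3M)^(1/3)
    = (6.0 × 10⁸) × (3.5 × 10¹⁹ / (3 × 5.9 × 10²⁵))^(1/3)
    = 3.5 × 10⁶ m

3.5 × 10⁶ m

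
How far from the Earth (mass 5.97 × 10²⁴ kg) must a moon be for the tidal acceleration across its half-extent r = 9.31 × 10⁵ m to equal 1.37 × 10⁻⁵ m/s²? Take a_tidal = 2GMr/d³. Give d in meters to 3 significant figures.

3.78 × 10⁸ m

2GMr/d³ = a_tidal  ⇒  d = (2GMr / a_tidal)^(1/3)
d = (2 × 6.674×10⁻¹¹ × (5.97 × 10²⁴) × (9.31 × 10⁵) / (1.37 × 10⁻⁵))^(1/3)
  = 3.78 × 10⁸ m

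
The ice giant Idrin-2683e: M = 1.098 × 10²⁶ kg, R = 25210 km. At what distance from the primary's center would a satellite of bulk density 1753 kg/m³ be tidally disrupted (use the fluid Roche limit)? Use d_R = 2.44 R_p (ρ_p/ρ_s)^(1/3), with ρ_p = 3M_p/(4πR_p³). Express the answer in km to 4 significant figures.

ρ_p = 3M_p/(4πR_p³) = 3 × (1.098 × 10²⁶) / (4π × (2.521 × 10⁷ m)³) = 1636 kg/m³
d_R = 2.44 × 25210 km × (1636/1753)^(1/3)
    = 60110 km

60110 km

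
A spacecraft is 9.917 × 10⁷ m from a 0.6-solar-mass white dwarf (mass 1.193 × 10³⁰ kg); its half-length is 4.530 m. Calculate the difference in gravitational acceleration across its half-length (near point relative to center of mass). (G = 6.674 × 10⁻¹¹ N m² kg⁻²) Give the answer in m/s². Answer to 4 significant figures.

7.396 × 10⁻⁴ m/s²

Differencing GM/(d−r)² and GM/d² to first order in r/d gives 2GMr/d³.
Δa = 2GMr/d³
   = 2 × (6.674 × 10⁻¹¹) × (1.193 × 10³⁰) × (4.530) / (9.917 × 10⁷)³
   = 7.396 × 10⁻⁴ m/s²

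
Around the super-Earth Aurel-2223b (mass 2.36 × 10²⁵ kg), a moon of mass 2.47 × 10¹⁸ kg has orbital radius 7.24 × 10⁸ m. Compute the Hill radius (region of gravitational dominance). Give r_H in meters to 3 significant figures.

r_H ≈ a (m/3M)^(1/3)
    = (7.24 × 10⁸) × (2.47 × 10¹⁸ / (3 × 2.36 × 10²⁵))^(1/3)
    = 2.37 × 10⁶ m

2.37 × 10⁶ m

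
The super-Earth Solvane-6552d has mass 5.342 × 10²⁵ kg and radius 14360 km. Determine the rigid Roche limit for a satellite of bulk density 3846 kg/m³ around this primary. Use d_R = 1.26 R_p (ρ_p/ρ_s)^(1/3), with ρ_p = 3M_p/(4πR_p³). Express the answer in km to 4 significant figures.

ρ_p = 3M_p/(4πR_p³) = 3 × (5.342 × 10²⁵) / (4π × (1.436 × 10⁷ m)³) = 4307 kg/m³
d_R = 1.26 × 14360 km × (4307/3846)^(1/3)
    = 18790 km

18790 km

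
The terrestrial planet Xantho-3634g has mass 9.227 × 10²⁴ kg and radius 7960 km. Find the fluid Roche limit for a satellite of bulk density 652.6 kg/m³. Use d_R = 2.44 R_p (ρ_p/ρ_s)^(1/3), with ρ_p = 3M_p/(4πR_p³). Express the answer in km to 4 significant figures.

36600 km

ρ_p = 3M_p/(4πR_p³) = 3 × (9.227 × 10²⁴) / (4π × (7.960 × 10⁶ m)³) = 4367 kg/m³
d_R = 2.44 × 7960 km × (4367/652.6)^(1/3)
    = 36600 km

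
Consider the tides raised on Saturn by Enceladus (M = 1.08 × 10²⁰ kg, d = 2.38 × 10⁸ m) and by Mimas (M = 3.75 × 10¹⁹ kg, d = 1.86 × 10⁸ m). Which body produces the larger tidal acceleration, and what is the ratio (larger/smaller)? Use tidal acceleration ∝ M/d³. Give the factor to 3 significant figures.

Enceladus, by a factor of ≈ 1.37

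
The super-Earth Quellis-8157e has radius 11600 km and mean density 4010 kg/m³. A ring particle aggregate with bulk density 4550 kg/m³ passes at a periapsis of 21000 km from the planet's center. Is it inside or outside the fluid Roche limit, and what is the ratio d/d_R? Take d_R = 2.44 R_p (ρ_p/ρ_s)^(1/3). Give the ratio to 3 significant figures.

d_R = 2.44 × (11600 km) × (4010/4550)^(1/3) = 27140 km
d/d_R = (21000) / (27140) = 0.774
Since d/d_R < 1, the body is inside the Roche limit.

inside; d/d_R ≈ 0.774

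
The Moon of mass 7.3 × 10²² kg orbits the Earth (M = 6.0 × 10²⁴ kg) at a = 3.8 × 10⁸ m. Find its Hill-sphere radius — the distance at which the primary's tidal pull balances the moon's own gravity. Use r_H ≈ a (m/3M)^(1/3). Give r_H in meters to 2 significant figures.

r_H ≈ a (m/3M)^(1/3)
    = (3.8 × 10⁸) × (7.3 × 10²² / (3 × 6.0 × 10²⁴))^(1/3)
    = 6.1 × 10⁷ m

6.1 × 10⁷ m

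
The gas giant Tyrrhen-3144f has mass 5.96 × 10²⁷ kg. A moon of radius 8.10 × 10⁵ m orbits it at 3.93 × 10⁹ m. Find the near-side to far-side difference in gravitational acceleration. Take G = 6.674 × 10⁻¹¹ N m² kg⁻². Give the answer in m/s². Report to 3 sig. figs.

Δg = 4GMr/d³
   = 4 × (6.674 × 10⁻¹¹) × (5.96 × 10²⁷) × (8.10 × 10⁵) / (3.93 × 10⁹)³
   = 2.12 × 10⁻⁵ m/s²

2.12 × 10⁻⁵ m/s²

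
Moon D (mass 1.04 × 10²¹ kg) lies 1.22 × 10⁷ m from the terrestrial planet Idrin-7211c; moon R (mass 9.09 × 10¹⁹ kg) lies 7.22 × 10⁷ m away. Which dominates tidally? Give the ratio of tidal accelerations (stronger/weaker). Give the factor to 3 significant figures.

The tide-raising term goes as M/d³ (the gradient of a 1/d² field).
Moon D: (1.04 × 10²¹) / (1.22 × 10⁷)³ = 5.727 × 10⁻¹
Moon R: (9.09 × 10¹⁹) / (7.22 × 10⁷)³ = 2.415 × 10⁻⁴
Ratio (larger/smaller) = 2370

Moon D, by a factor of ≈ 2370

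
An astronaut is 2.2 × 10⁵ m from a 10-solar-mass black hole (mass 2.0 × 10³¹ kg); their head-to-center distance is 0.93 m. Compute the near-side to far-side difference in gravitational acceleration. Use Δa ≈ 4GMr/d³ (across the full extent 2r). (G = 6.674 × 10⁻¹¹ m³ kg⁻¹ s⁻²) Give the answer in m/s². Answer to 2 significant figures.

4.7 × 10⁵ m/s²

Δg = 4GMr/d³
   = 4 × (6.674 × 10⁻¹¹) × (2.0 × 10³¹) × (0.93) / (2.2 × 10⁵)³
   = 4.7 × 10⁵ m/s²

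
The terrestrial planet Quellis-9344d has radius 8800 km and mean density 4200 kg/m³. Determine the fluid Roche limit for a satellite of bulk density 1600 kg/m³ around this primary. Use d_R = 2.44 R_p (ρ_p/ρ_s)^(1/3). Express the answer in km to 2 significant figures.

30000 km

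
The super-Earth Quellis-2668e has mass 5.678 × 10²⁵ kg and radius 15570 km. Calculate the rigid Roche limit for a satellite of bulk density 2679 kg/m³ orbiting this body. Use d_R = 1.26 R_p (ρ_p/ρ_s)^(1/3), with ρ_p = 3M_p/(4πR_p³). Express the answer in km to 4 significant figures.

21630 km

ρ_p = 3M_p/(4πR_p³) = 3 × (5.678 × 10²⁵) / (4π × (1.557 × 10⁷ m)³) = 3591 kg/m³
d_R = 1.26 × 15570 km × (3591/2679)^(1/3)
    = 21630 km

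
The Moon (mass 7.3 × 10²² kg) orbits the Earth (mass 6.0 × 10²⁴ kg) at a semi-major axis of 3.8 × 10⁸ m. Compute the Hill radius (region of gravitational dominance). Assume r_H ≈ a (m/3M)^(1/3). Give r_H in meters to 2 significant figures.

6.1 × 10⁷ m

r_H ≈ a (m/3M)^(1/3)
    = (3.8 × 10⁸) × (7.3 × 10²² / (3 × 6.0 × 10²⁴))^(1/3)
    = 6.1 × 10⁷ m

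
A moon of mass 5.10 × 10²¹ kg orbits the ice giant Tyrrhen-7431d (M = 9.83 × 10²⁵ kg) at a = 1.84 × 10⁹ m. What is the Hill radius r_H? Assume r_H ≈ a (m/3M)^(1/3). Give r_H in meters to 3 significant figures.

r_H ≈ a (m/3M)^(1/3)
    = (1.84 × 10⁹) × (5.10 × 10²¹ / (3 × 9.83 × 10²⁵))^(1/3)
    = 4.76 × 10⁷ m

4.76 × 10⁷ m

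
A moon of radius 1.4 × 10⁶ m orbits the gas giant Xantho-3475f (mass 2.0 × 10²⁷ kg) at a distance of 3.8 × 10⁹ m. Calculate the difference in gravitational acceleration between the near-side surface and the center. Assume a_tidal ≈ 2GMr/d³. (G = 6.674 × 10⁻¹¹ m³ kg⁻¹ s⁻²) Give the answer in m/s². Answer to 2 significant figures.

Since r ≪ d, expand the inverse-square field across one radius to get the leading 2GMr/d³ term.
a_tidal = 2GMr/d³
        = 2 × (6.674 × 10⁻¹¹) × (2.0 × 10²⁷) × (1.4 × 10⁶) / (3.8 × 10⁹)³
        = 6.8 × 10⁻⁶ m/s²

6.8 × 10⁻⁶ m/s²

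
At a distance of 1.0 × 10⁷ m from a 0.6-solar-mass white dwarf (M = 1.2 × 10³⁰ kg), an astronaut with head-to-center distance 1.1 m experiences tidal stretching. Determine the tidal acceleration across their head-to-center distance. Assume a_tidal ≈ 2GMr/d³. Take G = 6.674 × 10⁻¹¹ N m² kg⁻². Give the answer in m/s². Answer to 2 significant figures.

Δg = 2GMr/d³
   = 2 × (6.674 × 10⁻¹¹) × (1.2 × 10³⁰) × (1.1) / (1.0 × 10⁷)³
   = 1.8 × 10⁻¹ m/s²

1.8 × 10⁻¹ m/s²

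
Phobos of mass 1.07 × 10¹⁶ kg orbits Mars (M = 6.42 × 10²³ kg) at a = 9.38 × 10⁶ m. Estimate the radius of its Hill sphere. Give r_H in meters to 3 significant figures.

1.66 × 10⁴ m

r_H ≈ a (m/3M)^(1/3)
    = (9.38 × 10⁶) × (1.07 × 10¹⁶ / (3 × 6.42 × 10²³))^(1/3)
    = 1.66 × 10⁴ m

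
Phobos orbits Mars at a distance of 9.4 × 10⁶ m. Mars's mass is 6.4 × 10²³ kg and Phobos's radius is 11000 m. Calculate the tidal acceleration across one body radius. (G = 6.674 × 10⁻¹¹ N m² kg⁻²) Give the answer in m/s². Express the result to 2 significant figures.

1.1 × 10⁻³ m/s²

The tidal stretch is the gradient of GM/d² times the body's extent r, hence the 1/d³ dependence.
a_tidal = 2GMr/d³
        = 2 × (6.674 × 10⁻¹¹) × (6.4 × 10²³) × (11000) / (9.4 × 10⁶)³
        = 1.1 × 10⁻³ m/s²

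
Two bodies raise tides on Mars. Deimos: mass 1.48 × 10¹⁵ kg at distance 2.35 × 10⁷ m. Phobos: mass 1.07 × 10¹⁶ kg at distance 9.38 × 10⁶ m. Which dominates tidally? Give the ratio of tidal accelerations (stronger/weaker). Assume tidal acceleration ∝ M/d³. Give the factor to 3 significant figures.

Phobos, by a factor of ≈ 114

Tidal acceleration ∝ M/d³, so compare M/d³ for each.
Deimos: (1.48 × 10¹⁵) / (2.35 × 10⁷)³ = 1.140 × 10⁻⁷
Phobos: (1.07 × 10¹⁶) / (9.38 × 10⁶)³ = 1.297 × 10⁻⁵
Ratio (larger/smaller) = 114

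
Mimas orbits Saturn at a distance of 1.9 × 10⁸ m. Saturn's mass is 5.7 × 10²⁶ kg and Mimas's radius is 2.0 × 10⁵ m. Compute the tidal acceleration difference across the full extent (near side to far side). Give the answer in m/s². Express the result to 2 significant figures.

4.4 × 10⁻³ m/s²

Near-to-far spans 2r, so the tidal difference is twice the near-to-center value: 4GMr/d³.
Δg = 4GMr/d³
   = 4 × (6.674 × 10⁻¹¹) × (5.7 × 10²⁶) × (2.0 × 10⁵) / (1.9 × 10⁸)³
   = 4.4 × 10⁻³ m/s²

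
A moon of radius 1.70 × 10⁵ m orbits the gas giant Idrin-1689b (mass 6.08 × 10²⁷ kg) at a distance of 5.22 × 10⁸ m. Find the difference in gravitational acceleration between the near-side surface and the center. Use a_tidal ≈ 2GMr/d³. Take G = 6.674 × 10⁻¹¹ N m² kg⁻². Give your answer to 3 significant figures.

9.70 × 10⁻⁴ m/s²

a_tidal = 2GMr/d³
        = 2 × (6.674 × 10⁻¹¹) × (6.08 × 10²⁷) × (1.70 × 10⁵) / (5.22 × 10⁸)³
        = 9.70 × 10⁻⁴ m/s²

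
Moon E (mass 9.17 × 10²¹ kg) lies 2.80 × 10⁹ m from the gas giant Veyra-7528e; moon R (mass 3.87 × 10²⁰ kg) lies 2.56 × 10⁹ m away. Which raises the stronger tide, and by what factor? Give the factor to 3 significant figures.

Moon E, by a factor of ≈ 18.1

Tidal acceleration ∝ M/d³, so compare M/d³ for each.
Moon E: (9.17 × 10²¹) / (2.80 × 10⁹)³ = 4.177 × 10⁻⁷
Moon R: (3.87 × 10²⁰) / (2.56 × 10⁹)³ = 2.307 × 10⁻⁸
Ratio (larger/smaller) = 18.1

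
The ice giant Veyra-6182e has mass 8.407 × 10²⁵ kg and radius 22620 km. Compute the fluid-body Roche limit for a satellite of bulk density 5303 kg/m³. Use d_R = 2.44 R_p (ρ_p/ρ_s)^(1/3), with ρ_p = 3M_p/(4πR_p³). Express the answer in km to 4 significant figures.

38020 km

ρ_p = 3M_p/(4πR_p³) = 3 × (8.407 × 10²⁵) / (4π × (2.262 × 10⁷ m)³) = 1734 kg/m³
d_R = 2.44 × 22620 km × (1734/5303)^(1/3)
    = 38020 km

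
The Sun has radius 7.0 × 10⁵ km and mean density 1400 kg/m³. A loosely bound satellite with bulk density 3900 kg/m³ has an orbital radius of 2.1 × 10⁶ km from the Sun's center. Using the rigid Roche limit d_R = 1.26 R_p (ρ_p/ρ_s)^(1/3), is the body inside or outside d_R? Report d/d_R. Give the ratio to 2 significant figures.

d_R = 1.26 × (7.0 × 10⁵ km) × (1400/3900)^(1/3) = 6.268 × 10⁵ km
d/d_R = (2.1 × 10⁶) / (6.268 × 10⁵) = 3.4
Since d/d_R > 1, the body is outside the Roche limit.

outside; d/d_R ≈ 3.4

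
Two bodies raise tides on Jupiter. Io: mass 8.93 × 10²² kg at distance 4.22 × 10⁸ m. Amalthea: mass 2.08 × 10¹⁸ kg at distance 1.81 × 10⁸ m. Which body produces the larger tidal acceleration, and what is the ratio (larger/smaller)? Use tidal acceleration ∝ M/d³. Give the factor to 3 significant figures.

Io, by a factor of ≈ 3390

Tidal acceleration ∝ M/d³, so compare M/d³ for each.
Io: (8.93 × 10²²) / (4.22 × 10⁸)³ = 1.188 × 10⁻³
Amalthea: (2.08 × 10¹⁸) / (1.81 × 10⁸)³ = 3.508 × 10⁻⁷
Ratio (larger/smaller) = 3390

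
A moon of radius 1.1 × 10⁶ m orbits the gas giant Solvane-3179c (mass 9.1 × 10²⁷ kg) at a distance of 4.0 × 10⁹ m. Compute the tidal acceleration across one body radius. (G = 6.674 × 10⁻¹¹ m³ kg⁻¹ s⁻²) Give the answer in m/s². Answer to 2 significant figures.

Δg = 2GMr/d³
   = 2 × (6.674 × 10⁻¹¹) × (9.1 × 10²⁷) × (1.1 × 10⁶) / (4.0 × 10⁹)³
   = 2.1 × 10⁻⁵ m/s²

2.1 × 10⁻⁵ m/s²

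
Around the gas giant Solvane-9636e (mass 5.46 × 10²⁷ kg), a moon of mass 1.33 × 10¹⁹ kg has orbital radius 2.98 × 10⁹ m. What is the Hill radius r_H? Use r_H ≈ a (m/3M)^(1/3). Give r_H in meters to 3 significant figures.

2.78 × 10⁶ m

r_H ≈ a (m/3M)^(1/3)
    = (2.98 × 10⁹) × (1.33 × 10¹⁹ / (3 × 5.46 × 10²⁷))^(1/3)
    = 2.78 × 10⁶ m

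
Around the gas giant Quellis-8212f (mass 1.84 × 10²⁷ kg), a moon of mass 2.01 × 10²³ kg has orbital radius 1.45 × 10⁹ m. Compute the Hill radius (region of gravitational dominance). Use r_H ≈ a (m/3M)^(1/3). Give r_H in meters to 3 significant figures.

4.81 × 10⁷ m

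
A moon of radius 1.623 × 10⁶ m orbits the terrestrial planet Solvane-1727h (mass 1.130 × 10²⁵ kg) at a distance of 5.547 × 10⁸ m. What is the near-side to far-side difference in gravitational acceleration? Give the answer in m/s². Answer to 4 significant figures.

2.869 × 10⁻⁵ m/s²

Differencing GM/(d−r)² and GM/(d+r)² to first order in r/d gives 4GMr/d³.
Δg = 4GMr/d³
   = 4 × (6.674 × 10⁻¹¹) × (1.130 × 10²⁵) × (1.623 × 10⁶) / (5.547 × 10⁸)³
   = 2.869 × 10⁻⁵ m/s²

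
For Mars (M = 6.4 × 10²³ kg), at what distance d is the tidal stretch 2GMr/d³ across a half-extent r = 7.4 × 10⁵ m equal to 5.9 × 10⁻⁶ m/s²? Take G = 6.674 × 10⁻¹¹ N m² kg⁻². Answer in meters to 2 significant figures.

2GMr/d³ = a_tidal  ⇒  d = (2GMr / a_tidal)^(1/3)
d = (2 × 6.674×10⁻¹¹ × (6.4 × 10²³) × (7.4 × 10⁵) / (5.9 × 10⁻⁶))^(1/3)
  = 2.2 × 10⁸ m

2.2 × 10⁸ m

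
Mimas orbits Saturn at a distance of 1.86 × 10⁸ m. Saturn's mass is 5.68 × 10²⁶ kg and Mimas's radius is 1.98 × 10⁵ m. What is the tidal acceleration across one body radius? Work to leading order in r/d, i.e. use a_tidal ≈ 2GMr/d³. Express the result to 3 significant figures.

Δa = 2GMr/d³
   = 2 × (6.674 × 10⁻¹¹) × (5.68 × 10²⁶) × (1.98 × 10⁵) / (1.86 × 10⁸)³
   = 2.33 × 10⁻³ m/s²

2.33 × 10⁻³ m/s²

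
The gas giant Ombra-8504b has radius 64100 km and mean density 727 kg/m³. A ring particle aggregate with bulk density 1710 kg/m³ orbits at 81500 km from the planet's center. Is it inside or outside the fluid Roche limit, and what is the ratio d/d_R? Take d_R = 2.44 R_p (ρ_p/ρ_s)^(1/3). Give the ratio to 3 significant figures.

inside; d/d_R ≈ 0.693

d_R = 2.44 × (64100 km) × (727/1710)^(1/3) = 1.176 × 10⁵ km
d/d_R = (81500) / (1.176 × 10⁵) = 0.693
Since d/d_R < 1, the body is inside the Roche limit.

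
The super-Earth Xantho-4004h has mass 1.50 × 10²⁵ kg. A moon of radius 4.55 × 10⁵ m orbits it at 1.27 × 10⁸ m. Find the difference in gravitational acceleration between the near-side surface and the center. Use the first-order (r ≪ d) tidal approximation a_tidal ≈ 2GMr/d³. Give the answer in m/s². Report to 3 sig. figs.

4.45 × 10⁻⁴ m/s²

Δa = 2GMr/d³
   = 2 × (6.674 × 10⁻¹¹) × (1.50 × 10²⁵) × (4.55 × 10⁵) / (1.27 × 10⁸)³
   = 4.45 × 10⁻⁴ m/s²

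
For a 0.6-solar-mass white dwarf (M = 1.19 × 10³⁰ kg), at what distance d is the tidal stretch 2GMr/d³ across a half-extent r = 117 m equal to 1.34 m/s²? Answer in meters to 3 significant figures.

2GMr/d³ = a_tidal  ⇒  d = (2GMr / a_tidal)^(1/3)
d = (2 × 6.674×10⁻¹¹ × (1.19 × 10³⁰) × (117) / (1.34))^(1/3)
  = 2.40 × 10⁷ m

2.40 × 10⁷ m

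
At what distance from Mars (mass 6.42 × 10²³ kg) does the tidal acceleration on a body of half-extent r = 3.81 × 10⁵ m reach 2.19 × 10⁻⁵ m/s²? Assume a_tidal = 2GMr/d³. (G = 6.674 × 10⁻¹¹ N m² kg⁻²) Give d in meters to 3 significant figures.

2GMr/d³ = a_tidal  ⇒  d = (2GMr / a_tidal)^(1/3)
d = (2 × 6.674×10⁻¹¹ × (6.42 × 10²³) × (3.81 × 10⁵) / (2.19 × 10⁻⁵))^(1/3)
  = 1.14 × 10⁸ m

1.14 × 10⁸ m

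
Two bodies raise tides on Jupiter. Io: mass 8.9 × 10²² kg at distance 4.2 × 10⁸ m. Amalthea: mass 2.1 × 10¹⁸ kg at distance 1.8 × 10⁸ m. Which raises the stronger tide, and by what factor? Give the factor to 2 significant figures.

Io, by a factor of ≈ 3300

Tidal stretch scales as M/d³; compute that for each body.
Io: (8.9 × 10²²) / (4.2 × 10⁸)³ = 1.201 × 10⁻³
Amalthea: (2.1 × 10¹⁸) / (1.8 × 10⁸)³ = 3.601 × 10⁻⁷
Ratio (larger/smaller) = 3300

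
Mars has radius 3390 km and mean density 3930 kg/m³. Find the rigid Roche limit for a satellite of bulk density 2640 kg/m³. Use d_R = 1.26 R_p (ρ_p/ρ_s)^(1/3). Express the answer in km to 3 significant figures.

4880 km

d_R = 1.26 × 3390 km × (3930/2640)^(1/3)
    = 4880 km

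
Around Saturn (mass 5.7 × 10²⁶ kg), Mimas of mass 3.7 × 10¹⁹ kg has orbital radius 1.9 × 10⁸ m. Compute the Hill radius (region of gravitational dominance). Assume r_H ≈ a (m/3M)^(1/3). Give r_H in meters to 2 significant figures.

r_H ≈ a (m/3M)^(1/3)
    = (1.9 × 10⁸) × (3.7 × 10¹⁹ / (3 × 5.7 × 10²⁶))^(1/3)
    = 5.3 × 10⁵ m

5.3 × 10⁵ m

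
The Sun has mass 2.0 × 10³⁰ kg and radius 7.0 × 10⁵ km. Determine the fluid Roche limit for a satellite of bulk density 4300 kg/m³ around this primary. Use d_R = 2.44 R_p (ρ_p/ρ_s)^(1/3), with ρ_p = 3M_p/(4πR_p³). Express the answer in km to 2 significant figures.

ρ_p = 3M_p/(4πR_p³) = 3 × (2.0 × 10³⁰) / (4π × (7.0 × 10⁸ m)³) = 1400 kg/m³
d_R = 2.44 × 7.0 × 10⁵ km × (1400/4300)^(1/3)
    = 1.2 × 10⁶ km

1.2 × 10⁶ km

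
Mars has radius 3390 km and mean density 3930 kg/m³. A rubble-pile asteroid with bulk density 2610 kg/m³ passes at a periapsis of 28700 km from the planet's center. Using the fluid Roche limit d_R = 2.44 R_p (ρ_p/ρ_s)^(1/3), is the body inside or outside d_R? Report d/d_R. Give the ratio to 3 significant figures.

d_R = 2.44 × (3390 km) × (3930/2610)^(1/3) = 9481 km
d/d_R = (28700) / (9481) = 3.03
Since d/d_R > 1, the body is outside the Roche limit.

outside; d/d_R ≈ 3.03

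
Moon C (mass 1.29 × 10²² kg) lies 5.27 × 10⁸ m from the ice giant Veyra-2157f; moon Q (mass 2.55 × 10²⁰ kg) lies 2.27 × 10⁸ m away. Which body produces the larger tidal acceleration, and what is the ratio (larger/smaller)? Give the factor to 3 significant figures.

Moon C, by a factor of ≈ 4.04

Tidal stretch scales as M/d³; compute that for each body.
Moon C: (1.29 × 10²²) / (5.27 × 10⁸)³ = 8.814 × 10⁻⁵
Moon Q: (2.55 × 10²⁰) / (2.27 × 10⁸)³ = 2.180 × 10⁻⁵
Ratio (larger/smaller) = 4.04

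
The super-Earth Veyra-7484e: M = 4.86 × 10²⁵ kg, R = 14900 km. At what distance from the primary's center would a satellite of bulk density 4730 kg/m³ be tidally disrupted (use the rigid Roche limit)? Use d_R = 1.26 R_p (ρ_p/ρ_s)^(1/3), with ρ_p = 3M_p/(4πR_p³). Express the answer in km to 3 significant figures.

17000 km

ρ_p = 3M_p/(4πR_p³) = 3 × (4.86 × 10²⁵) / (4π × (1.49 × 10⁷ m)³) = 3510 kg/m³
d_R = 1.26 × 14900 km × (3510/4730)^(1/3)
    = 17000 km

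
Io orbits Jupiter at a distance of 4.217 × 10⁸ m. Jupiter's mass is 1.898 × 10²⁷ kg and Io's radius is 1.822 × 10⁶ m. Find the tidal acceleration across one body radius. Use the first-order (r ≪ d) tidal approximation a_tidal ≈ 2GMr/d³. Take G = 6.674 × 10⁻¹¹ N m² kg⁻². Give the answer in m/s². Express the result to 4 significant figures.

6.155 × 10⁻³ m/s²

Since r ≪ d, expand the inverse-square field across one radius to get the leading 2GMr/d³ term.
a_tidal = 2GMr/d³
        = 2 × (6.674 × 10⁻¹¹) × (1.898 × 10²⁷) × (1.822 × 10⁶) / (4.217 × 10⁸)³
        = 6.155 × 10⁻³ m/s²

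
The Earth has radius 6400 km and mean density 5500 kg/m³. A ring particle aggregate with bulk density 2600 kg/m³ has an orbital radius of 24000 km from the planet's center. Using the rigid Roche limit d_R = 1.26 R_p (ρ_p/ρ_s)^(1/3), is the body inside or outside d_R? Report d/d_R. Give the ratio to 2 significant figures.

d_R = 1.26 × (6400 km) × (5500/2600)^(1/3) = 10350 km
d/d_R = (24000) / (10350) = 2.3
Since d/d_R > 1, the body is outside the Roche limit.

outside; d/d_R ≈ 2.3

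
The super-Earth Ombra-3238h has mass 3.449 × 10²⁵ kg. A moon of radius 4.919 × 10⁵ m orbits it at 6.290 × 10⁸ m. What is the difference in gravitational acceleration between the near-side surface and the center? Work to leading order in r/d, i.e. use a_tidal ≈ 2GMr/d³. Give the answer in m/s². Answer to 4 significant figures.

9.100 × 10⁻⁶ m/s²

Since r ≪ d, expand the inverse-square field across one radius to get the leading 2GMr/d³ term.
a_tidal = 2GMr/d³
        = 2 × (6.674 × 10⁻¹¹) × (3.449 × 10²⁵) × (4.919 × 10⁵) / (6.290 × 10⁸)³
        = 9.100 × 10⁻⁶ m/s²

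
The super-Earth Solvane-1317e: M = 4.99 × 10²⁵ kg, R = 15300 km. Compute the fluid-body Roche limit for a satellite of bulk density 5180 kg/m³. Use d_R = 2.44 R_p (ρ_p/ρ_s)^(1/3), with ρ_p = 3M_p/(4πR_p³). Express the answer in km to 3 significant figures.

32200 km

ρ_p = 3M_p/(4πR_p³) = 3 × (4.99 × 10²⁵) / (4π × (1.53 × 10⁷ m)³) = 3330 kg/m³
d_R = 2.44 × 15300 km × (3330/5180)^(1/3)
    = 32200 km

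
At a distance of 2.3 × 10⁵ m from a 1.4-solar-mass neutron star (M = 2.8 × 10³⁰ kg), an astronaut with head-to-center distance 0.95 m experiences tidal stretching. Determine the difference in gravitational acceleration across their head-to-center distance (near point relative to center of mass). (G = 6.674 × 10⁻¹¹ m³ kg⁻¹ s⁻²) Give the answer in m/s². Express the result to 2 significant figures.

2.9 × 10⁴ m/s²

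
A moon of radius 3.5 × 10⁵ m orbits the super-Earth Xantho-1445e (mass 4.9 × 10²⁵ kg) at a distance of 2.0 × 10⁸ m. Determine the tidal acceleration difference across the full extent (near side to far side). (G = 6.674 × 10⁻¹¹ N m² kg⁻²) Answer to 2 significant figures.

a_tidal = 4GMr/d³
        = 4 × (6.674 × 10⁻¹¹) × (4.9 × 10²⁵) × (3.5 × 10⁵) / (2.0 × 10⁸)³
        = 5.7 × 10⁻⁴ m/s²

5.7 × 10⁻⁴ m/s²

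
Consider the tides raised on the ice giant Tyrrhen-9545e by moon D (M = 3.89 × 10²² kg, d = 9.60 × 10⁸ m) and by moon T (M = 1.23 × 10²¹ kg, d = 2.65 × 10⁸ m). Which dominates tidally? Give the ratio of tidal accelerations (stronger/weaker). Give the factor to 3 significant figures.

Moon T, by a factor of ≈ 1.50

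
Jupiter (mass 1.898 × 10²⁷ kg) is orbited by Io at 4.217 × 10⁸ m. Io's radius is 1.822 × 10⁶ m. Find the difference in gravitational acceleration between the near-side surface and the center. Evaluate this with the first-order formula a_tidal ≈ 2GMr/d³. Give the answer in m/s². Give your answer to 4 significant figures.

6.155 × 10⁻³ m/s²

Differencing GM/(d−r)² and GM/d² to first order in r/d gives 2GMr/d³.
Δg = 2GMr/d³
   = 2 × (6.674 × 10⁻¹¹) × (1.898 × 10²⁷) × (1.822 × 10⁶) / (4.217 × 10⁸)³
   = 6.155 × 10⁻³ m/s²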